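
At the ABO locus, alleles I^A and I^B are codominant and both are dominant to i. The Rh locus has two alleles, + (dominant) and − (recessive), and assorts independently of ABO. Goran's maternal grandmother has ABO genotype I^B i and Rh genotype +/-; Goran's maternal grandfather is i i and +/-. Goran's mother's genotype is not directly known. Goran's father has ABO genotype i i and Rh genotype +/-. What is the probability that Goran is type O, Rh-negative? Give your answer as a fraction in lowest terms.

3/16

Goran's mother's ABO genotype from I^B i × i i: 1/2 I^B i, 1/2 i i.
Crossing each possibility with the father i i and summing P(type O): 1/2·1/2 + 1/2·1 = 3/4.
Similarly for Rh via the mother's Rh distribution: P(Rh-) = 1/4.
Independent loci: 3/4 × 1/4 = 3/16.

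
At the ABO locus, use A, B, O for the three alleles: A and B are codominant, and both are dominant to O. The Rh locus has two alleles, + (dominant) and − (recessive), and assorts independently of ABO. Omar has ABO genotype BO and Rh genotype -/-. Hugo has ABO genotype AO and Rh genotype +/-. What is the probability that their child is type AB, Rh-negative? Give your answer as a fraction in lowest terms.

1/8

ABO cross BO × AO → offspring phenotypes: 1/4 O, 1/4 A, 1/4 B, 1/4 AB.
Rh cross -/- × +/- → 1/2 Rh+, 1/2 Rh-.
Independent loci: P(type AB, Rh-negative) = 1/4 × 1/2 = 1/8.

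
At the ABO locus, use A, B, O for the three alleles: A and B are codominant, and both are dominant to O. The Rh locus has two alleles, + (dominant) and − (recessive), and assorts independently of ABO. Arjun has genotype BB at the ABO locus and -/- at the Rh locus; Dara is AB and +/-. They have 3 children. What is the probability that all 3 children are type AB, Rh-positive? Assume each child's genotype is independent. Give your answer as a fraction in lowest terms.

1/64

ABO cross BB × AB → 1/2 B, 1/2 AB.
Rh cross -/- × +/- → 1/2 Rh+, 1/2 Rh-; so P(type AB, Rh-positive) = 1/2 × 1/2 = 1/4 per child.
All 3 independent: (1/4)^3 = 1/64.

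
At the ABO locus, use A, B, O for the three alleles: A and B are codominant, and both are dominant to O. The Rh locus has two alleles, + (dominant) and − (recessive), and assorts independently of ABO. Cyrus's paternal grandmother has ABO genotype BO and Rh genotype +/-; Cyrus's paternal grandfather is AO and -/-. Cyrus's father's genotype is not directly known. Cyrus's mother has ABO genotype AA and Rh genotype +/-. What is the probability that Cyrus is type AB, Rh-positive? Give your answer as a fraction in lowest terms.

Cyrus's father's ABO genotype from BO × AO: 1/4 AB, 1/4 AO, 1/4 BO, 1/4 OO.
Crossing each possibility with the mother AA and summing P(type AB): 1/4·1/2 + 1/4·0 + 1/4·1/2 + 1/4·0 = 1/4.
Similarly for Rh via the father's Rh distribution: P(Rh+) = 5/8.
Independent loci: 1/4 × 5/8 = 5/32.

5/32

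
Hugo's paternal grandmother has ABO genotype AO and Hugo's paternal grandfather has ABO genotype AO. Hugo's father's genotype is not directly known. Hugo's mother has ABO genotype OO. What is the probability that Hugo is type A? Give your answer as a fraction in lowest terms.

1/2

Hugo's father's ABO genotype from AO × AO: 1/4 AA, 1/2 AO, 1/4 OO.
Crossing each possibility with the mother OO and summing P(type A): 1/4·1 + 1/2·1/2 + 1/4·0 = 1/2.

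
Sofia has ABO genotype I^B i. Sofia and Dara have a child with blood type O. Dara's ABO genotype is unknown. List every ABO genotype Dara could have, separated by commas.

I^A i, I^B i, i i

For each candidate genotype of Dara, check whether crossing it with I^B i can produce every observed child phenotype.
  I^A I^A → possible child types {A, AB} ✗
  I^A I^B → possible child types {A, B, AB} ✗
  I^A i → possible child types {O, A, B, AB} ✓
  I^B I^B → possible child types {B} ✗
  I^B i → possible child types {O, B} ✓
  i i → possible child types {O, B} ✓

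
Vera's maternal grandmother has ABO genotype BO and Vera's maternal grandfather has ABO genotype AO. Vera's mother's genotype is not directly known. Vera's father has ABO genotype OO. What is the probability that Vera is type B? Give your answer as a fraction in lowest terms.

1/4

Vera's mother's ABO genotype from BO × AO: 1/4 AB, 1/4 AO, 1/4 BO, 1/4 OO.
Crossing each possibility with the father OO and summing P(type B): 1/4·1/2 + 1/4·0 + 1/4·1/2 + 1/4·0 = 1/4.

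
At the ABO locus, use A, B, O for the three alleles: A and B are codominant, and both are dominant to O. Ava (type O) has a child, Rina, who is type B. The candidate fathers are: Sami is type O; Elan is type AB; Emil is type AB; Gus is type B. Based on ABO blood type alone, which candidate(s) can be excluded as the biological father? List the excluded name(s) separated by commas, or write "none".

Sami

A candidate is excluded only if no genotype consistent with his phenotype could produce a type B child with a type O mother.
Sami (type O): no genotype consistent with that phenotype can produce a type-B child with a type-O mother.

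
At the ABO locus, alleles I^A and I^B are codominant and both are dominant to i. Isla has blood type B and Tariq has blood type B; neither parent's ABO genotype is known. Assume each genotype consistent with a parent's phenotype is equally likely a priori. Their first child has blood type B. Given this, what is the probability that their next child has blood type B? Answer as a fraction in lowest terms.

19/20

Possible genotypes: Isla ∈ {I^B I^B, I^B i}; Tariq ∈ {I^B I^B, I^B i}.
Weight each parental genotype pair by prior × P(type-B child):
  I^B I^B × I^B I^B: posterior weight 4/15; P(next child type B) = 1.
  I^B I^B × I^B i: posterior weight 4/15; P(next child type B) = 1.
  I^B i × I^B I^B: posterior weight 4/15; P(next child type B) = 1.
  I^B i × I^B i: posterior weight 1/5; P(next child type B) = 3/4.
Weighted sum = 19/20.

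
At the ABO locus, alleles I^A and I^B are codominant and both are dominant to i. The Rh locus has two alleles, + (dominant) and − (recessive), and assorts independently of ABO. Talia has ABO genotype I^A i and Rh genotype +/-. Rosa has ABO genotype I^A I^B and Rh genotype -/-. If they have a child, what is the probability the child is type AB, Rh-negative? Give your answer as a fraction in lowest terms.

1/8

ABO cross I^A i × I^A I^B → offspring phenotypes: 1/2 A, 1/4 B, 1/4 AB.
Rh cross +/- × -/- → 1/2 Rh+, 1/2 Rh-.
Independent loci: P(type AB, Rh-negative) = 1/4 × 1/2 = 1/8.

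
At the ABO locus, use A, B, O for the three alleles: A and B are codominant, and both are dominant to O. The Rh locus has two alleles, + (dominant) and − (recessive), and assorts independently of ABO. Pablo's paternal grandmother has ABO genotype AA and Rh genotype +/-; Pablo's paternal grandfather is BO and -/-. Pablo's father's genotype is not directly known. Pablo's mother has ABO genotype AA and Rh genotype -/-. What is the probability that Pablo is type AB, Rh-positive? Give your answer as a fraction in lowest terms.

Pablo's father's ABO genotype from AA × BO: 1/2 AB, 1/2 AO.
Crossing each possibility with the mother AA and summing P(type AB): 1/2·1/2 + 1/2·0 = 1/4.
Similarly for Rh via the father's Rh distribution: P(Rh+) = 1/4.
Independent loci: 1/4 × 1/4 = 1/16.

1/16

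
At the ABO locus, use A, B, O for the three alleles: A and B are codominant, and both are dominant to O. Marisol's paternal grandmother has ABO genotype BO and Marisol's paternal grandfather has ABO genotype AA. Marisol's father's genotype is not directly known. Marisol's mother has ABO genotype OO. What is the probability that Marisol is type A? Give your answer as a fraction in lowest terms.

1/2

Marisol's father's ABO genotype from BO × AA: 1/2 AB, 1/2 AO.
Crossing each possibility with the mother OO and summing P(type A): 1/2·1/2 + 1/2·1/2 = 1/2.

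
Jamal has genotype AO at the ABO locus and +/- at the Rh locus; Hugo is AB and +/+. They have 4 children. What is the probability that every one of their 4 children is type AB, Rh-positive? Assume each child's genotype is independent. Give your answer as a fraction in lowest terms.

ABO cross AO × AB → 1/2 A, 1/4 B, 1/4 AB.
Rh cross +/- × +/+ → 1 Rh+; so P(type AB, Rh-positive) = 1/4 × 1 = 1/4 per child.
All 4 independent: (1/4)^4 = 1/256.

1/256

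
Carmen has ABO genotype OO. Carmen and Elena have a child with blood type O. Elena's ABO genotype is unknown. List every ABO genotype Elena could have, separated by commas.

For each candidate genotype of Elena, check whether crossing it with OO can produce every observed child phenotype.
  AA → possible child types {A} ✗
  AB → possible child types {A, B} ✗
  AO → possible child types {O, A} ✓
  BB → possible child types {B} ✗
  BO → possible child types {O, B} ✓
  OO → possible child types {O} ✓

AO, BO, OO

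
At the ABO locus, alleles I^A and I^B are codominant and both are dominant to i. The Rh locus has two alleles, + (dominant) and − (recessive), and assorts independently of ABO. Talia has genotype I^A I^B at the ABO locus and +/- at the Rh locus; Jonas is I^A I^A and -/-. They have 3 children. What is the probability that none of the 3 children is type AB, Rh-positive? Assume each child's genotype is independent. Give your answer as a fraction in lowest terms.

ABO cross I^A I^B × I^A I^A → 1/2 A, 1/2 AB.
Rh cross +/- × -/- → 1/2 Rh+, 1/2 Rh-; so P(type AB, Rh-positive) = 1/2 × 1/2 = 1/4 per child.
P(not type AB, Rh-positive) = 3/4 for one child; (3/4)^3 = 27/64.

27/64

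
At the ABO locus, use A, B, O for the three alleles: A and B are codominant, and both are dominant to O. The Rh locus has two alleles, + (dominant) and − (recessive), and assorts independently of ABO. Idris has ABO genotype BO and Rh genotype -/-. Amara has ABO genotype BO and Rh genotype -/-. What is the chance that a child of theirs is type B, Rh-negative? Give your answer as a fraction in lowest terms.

3/4

ABO cross BO × BO → offspring phenotypes: 1/4 O, 3/4 B.
Rh cross -/- × -/- → 1 Rh-.
Independent loci: P(type B, Rh-negative) = 3/4 × 1 = 3/4.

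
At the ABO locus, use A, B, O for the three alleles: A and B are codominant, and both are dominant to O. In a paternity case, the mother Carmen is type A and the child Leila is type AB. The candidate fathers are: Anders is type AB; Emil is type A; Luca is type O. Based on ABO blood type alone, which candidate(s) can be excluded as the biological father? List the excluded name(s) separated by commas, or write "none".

Emil, Luca

A candidate is excluded only if no genotype consistent with his phenotype could produce a type AB child with a type A mother.
Emil (type A): no genotype consistent with that phenotype can produce a type-AB child with a type-A mother.
Luca (type O): no genotype consistent with that phenotype can produce a type-AB child with a type-A mother.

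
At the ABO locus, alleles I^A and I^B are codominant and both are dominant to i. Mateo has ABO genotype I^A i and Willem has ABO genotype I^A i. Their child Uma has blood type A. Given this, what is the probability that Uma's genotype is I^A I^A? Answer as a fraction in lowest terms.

Cross I^A i × I^A i → 1/4 I^A I^A, 1/2 I^A i, 1/4 i i.
Type-A genotypes among offspring: I^A I^A (1/4), I^A i (1/2); total 3/4.
P(I^A I^A | type A) = (1/4) / (3/4) = 1/3.

1/3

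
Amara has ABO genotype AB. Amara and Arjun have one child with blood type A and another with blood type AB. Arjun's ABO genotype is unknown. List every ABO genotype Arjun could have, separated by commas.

AA, AB, AO, BO

For each candidate genotype of Arjun, check whether crossing it with AB can produce every observed child phenotype.
  AA → possible child types {A, AB} ✓
  AB → possible child types {A, B, AB} ✓
  AO → possible child types {A, B, AB} ✓
  BB → possible child types {B, AB} ✗
  BO → possible child types {A, B, AB} ✓
  OO → possible child types {A, B} ✗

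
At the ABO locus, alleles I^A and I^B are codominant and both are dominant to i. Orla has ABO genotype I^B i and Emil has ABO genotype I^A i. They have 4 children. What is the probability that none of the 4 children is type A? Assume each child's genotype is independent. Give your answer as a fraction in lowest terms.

ABO cross I^B i × I^A i → 1/4 O, 1/4 A, 1/4 B, 1/4 AB.
So P(type A) = 1/4 per child.
P(not type A) = 3/4 for one child; (3/4)^4 = 81/256.

81/256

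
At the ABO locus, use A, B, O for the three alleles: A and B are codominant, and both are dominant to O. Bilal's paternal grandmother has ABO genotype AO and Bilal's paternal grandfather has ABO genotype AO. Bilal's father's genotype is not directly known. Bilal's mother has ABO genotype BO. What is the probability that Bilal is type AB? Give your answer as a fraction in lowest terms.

Bilal's father's ABO genotype from AO × AO: 1/4 AA, 1/2 AO, 1/4 OO.
Crossing each possibility with the mother BO and summing P(type AB): 1/4·1/2 + 1/2·1/4 + 1/4·0 = 1/4.

1/4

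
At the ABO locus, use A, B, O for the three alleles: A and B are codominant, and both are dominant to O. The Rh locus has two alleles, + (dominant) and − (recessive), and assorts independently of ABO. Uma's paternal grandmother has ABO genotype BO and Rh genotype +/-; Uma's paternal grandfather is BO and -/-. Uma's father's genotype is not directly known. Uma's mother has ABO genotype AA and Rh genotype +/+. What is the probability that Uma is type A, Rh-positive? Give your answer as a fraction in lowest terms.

1/2

Uma's father's ABO genotype from BO × BO: 1/4 BB, 1/2 BO, 1/4 OO.
Crossing each possibility with the mother AA and summing P(type A): 1/4·0 + 1/2·1/2 + 1/4·1 = 1/2.
Similarly for Rh via the father's Rh distribution: P(Rh+) = 1.
Independent loci: 1/2 × 1 = 1/2.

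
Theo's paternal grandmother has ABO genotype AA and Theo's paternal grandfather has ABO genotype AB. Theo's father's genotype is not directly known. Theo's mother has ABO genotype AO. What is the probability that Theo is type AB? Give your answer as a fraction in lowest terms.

Theo's father's ABO genotype from AA × AB: 1/2 AA, 1/2 AB.
Crossing each possibility with the mother AO and summing P(type AB): 1/2·0 + 1/2·1/4 = 1/8.

1/8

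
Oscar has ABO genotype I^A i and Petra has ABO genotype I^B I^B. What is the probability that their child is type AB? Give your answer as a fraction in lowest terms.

1/2

ABO cross I^A i × I^B I^B → offspring phenotypes: 1/2 B, 1/2 AB.
So P(type AB) = 1/2.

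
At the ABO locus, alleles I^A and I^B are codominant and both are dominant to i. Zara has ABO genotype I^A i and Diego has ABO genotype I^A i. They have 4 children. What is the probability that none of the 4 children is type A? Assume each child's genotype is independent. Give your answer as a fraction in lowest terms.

1/256

ABO cross I^A i × I^A i → 1/4 O, 3/4 A.
So P(type A) = 3/4 per child.
P(not type A) = 1/4 for one child; (1/4)^4 = 1/256.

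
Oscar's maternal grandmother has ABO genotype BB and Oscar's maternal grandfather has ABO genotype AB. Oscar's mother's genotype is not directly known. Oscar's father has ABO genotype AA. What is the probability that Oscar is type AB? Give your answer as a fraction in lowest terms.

3/4

Oscar's mother's ABO genotype from BB × AB: 1/2 AB, 1/2 BB.
Crossing each possibility with the father AA and summing P(type AB): 1/2·1/2 + 1/2·1 = 3/4.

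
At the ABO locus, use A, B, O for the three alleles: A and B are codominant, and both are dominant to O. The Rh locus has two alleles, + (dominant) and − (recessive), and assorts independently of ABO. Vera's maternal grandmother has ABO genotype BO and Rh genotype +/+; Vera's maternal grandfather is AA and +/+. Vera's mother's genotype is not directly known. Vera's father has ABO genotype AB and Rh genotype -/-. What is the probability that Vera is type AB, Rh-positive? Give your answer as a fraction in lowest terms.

3/8

Vera's mother's ABO genotype from BO × AA: 1/2 AB, 1/2 AO.
Crossing each possibility with the father AB and summing P(type AB): 1/2·1/2 + 1/2·1/4 = 3/8.
Similarly for Rh via the mother's Rh distribution: P(Rh+) = 1.
Independent loci: 3/8 × 1 = 3/8.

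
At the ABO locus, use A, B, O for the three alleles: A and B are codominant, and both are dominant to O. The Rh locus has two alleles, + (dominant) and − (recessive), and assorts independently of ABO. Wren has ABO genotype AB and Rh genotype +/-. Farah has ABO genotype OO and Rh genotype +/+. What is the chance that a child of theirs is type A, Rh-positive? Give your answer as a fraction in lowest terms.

1/2

ABO cross AB × OO → offspring phenotypes: 1/2 A, 1/2 B.
Rh cross +/- × +/+ → 1 Rh+.
Independent loci: P(type A, Rh-positive) = 1/2 × 1 = 1/2.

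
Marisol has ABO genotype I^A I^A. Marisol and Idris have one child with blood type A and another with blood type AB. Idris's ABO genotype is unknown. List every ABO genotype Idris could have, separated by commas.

For each candidate genotype of Idris, check whether crossing it with I^A I^A can produce every observed child phenotype.
  I^A I^A → possible child types {A} ✗
  I^A I^B → possible child types {A, AB} ✓
  I^A i → possible child types {A} ✗
  I^B I^B → possible child types {AB} ✗
  I^B i → possible child types {A, AB} ✓
  i i → possible child types {A} ✗

I^A I^B, I^B i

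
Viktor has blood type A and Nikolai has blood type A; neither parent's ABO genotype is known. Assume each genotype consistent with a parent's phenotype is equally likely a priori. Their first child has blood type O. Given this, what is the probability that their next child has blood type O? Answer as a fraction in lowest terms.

1/4

Possible genotypes: Viktor ∈ {I^A I^A, I^A i}; Nikolai ∈ {I^A I^A, I^A i}.
Weight each parental genotype pair by prior × P(type-O child):
  I^A i × I^A i: posterior weight 1; P(next child type O) = 1/4.
Weighted sum = 1/4.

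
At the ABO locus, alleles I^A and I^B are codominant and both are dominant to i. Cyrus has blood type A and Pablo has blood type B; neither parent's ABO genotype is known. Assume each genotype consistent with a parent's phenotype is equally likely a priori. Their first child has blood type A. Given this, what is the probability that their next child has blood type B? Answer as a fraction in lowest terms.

Possible genotypes: Cyrus ∈ {I^A I^A, I^A i}; Pablo ∈ {I^B I^B, I^B i}.
Weight each parental genotype pair by prior × P(type-A child):
  I^A I^A × I^B i: posterior weight 2/3; P(next child type B) = 0.
  I^A i × I^B i: posterior weight 1/3; P(next child type B) = 1/4.
Weighted sum = 1/12.

1/12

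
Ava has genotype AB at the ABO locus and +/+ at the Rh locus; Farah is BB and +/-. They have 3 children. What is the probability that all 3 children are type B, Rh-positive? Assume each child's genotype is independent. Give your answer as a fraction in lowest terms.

1/8

ABO cross AB × BB → 1/2 B, 1/2 AB.
Rh cross +/+ × +/- → 1 Rh+; so P(type B, Rh-positive) = 1/2 × 1 = 1/2 per child.
All 3 independent: (1/2)^3 = 1/8.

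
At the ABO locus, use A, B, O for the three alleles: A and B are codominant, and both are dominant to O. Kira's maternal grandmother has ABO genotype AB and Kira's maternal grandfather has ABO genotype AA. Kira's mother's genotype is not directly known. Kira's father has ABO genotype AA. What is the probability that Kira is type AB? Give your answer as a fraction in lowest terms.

1/4

Kira's mother's ABO genotype from AB × AA: 1/2 AA, 1/2 AB.
Crossing each possibility with the father AA and summing P(type AB): 1/2·0 + 1/2·1/2 = 1/4.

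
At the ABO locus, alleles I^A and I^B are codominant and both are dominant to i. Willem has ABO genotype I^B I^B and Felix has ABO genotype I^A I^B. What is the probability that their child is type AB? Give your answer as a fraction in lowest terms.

1/2

ABO cross I^B I^B × I^A I^B → offspring phenotypes: 1/2 B, 1/2 AB.
So P(type AB) = 1/2.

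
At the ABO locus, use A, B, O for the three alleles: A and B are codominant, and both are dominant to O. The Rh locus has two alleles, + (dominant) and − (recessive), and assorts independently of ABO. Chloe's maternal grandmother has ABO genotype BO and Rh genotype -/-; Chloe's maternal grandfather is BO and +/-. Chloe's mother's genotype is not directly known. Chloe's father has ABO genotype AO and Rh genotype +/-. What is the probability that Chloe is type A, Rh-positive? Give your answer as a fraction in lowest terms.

Chloe's mother's ABO genotype from BO × BO: 1/4 BB, 1/2 BO, 1/4 OO.
Crossing each possibility with the father AO and summing P(type A): 1/4·0 + 1/2·1/4 + 1/4·1/2 = 1/4.
Similarly for Rh via the mother's Rh distribution: P(Rh+) = 5/8.
Independent loci: 1/4 × 5/8 = 5/32.

5/32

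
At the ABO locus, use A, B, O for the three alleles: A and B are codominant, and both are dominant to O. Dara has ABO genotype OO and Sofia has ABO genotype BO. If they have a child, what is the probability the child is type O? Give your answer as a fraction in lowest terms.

1/2

ABO cross OO × BO → offspring phenotypes: 1/2 O, 1/2 B.
So P(type O) = 1/2.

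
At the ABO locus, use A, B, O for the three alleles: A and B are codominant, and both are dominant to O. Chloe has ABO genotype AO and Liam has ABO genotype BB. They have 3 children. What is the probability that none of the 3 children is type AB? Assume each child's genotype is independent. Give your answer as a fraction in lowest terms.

1/8

ABO cross AO × BB → 1/2 B, 1/2 AB.
So P(type AB) = 1/2 per child.
P(not type AB) = 1/2 for one child; (1/2)^3 = 1/8.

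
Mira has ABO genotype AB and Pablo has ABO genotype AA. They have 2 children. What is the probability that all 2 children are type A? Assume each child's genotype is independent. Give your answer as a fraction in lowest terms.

1/4

ABO cross AB × AA → 1/2 A, 1/2 AB.
So P(type A) = 1/2 per child.
All 2 independent: (1/2)^2 = 1/4.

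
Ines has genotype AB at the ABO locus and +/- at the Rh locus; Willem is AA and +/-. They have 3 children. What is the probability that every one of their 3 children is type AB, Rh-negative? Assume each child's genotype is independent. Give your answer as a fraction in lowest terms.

1/512

ABO cross AB × AA → 1/2 A, 1/2 AB.
Rh cross +/- × +/- → 3/4 Rh+, 1/4 Rh-; so P(type AB, Rh-negative) = 1/2 × 1/4 = 1/8 per child.
All 3 independent: (1/8)^3 = 1/512.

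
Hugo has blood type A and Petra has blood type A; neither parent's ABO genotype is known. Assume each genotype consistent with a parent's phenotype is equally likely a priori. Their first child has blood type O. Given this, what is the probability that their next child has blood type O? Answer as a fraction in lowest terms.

1/4

Possible genotypes: Hugo ∈ {AA, AO}; Petra ∈ {AA, AO}.
Weight each parental genotype pair by prior × P(type-O child):
  AO × AO: posterior weight 1; P(next child type O) = 1/4.
Weighted sum = 1/4.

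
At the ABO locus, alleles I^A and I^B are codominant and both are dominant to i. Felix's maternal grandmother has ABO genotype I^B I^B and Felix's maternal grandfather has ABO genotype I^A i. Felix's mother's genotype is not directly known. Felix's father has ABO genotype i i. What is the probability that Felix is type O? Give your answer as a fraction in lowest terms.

1/4

Felix's mother's ABO genotype from I^B I^B × I^A i: 1/2 I^A I^B, 1/2 I^B i.
Crossing each possibility with the father i i and summing P(type O): 1/2·0 + 1/2·1/2 = 1/4.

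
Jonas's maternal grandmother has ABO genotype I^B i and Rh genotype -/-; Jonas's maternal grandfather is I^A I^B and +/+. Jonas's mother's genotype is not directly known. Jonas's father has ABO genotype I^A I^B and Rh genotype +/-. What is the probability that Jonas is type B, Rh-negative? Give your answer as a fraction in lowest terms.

3/32

Jonas's mother's ABO genotype from I^B i × I^A I^B: 1/4 I^A I^B, 1/4 I^A i, 1/4 I^B I^B, 1/4 I^B i.
Crossing each possibility with the father I^A I^B and summing P(type B): 1/4·1/4 + 1/4·1/4 + 1/4·1/2 + 1/4·1/2 = 3/8.
Similarly for Rh via the mother's Rh distribution: P(Rh-) = 1/4.
Independent loci: 3/8 × 1/4 = 3/32.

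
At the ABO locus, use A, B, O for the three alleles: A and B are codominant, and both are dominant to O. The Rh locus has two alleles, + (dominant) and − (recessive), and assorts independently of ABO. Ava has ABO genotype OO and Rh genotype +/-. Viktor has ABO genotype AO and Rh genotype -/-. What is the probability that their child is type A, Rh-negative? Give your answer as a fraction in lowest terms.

1/4

ABO cross OO × AO → offspring phenotypes: 1/2 O, 1/2 A.
Rh cross +/- × -/- → 1/2 Rh+, 1/2 Rh-.
Independent loci: P(type A, Rh-negative) = 1/2 × 1/2 = 1/4.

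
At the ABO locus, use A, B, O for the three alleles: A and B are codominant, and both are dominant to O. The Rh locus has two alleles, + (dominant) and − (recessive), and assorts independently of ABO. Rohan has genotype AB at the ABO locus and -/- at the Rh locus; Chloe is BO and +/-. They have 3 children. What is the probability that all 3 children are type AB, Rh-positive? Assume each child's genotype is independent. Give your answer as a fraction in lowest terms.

1/512

ABO cross AB × BO → 1/4 A, 1/2 B, 1/4 AB.
Rh cross -/- × +/- → 1/2 Rh+, 1/2 Rh-; so P(type AB, Rh-positive) = 1/4 × 1/2 = 1/8 per child.
All 3 independent: (1/8)^3 = 1/512.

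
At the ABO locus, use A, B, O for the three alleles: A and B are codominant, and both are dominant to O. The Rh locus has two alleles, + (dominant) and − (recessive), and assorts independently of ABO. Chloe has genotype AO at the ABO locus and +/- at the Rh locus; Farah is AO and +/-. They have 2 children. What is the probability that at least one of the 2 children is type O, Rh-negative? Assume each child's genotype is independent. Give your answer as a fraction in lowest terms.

31/256

ABO cross AO × AO → 1/4 O, 3/4 A.
Rh cross +/- × +/- → 3/4 Rh+, 1/4 Rh-; so P(type O, Rh-negative) = 1/4 × 1/4 = 1/16 per child.
P(none) = (15/16)^2 = 225/256; P(at least one) = 1 − 225/256 = 31/256.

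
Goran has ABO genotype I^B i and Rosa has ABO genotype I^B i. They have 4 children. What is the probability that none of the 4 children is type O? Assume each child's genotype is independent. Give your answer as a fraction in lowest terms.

81/256

ABO cross I^B i × I^B i → 1/4 O, 3/4 B.
So P(type O) = 1/4 per child.
P(not type O) = 3/4 for one child; (3/4)^4 = 81/256.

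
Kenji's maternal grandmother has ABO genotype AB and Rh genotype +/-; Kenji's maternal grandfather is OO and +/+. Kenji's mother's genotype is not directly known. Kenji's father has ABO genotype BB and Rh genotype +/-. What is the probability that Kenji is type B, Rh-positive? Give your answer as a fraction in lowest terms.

21/32

Kenji's mother's ABO genotype from AB × OO: 1/2 AO, 1/2 BO.
Crossing each possibility with the father BB and summing P(type B): 1/2·1/2 + 1/2·1 = 3/4.
Similarly for Rh via the mother's Rh distribution: P(Rh+) = 7/8.
Independent loci: 3/4 × 7/8 = 21/32.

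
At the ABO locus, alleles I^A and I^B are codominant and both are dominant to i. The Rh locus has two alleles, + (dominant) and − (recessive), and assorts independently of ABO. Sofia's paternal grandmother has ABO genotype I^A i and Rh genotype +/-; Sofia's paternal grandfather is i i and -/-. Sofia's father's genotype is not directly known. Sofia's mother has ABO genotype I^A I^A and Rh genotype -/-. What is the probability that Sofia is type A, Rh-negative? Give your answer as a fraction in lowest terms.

3/4

Sofia's father's ABO genotype from I^A i × i i: 1/2 I^A i, 1/2 i i.
Crossing each possibility with the mother I^A I^A and summing P(type A): 1/2·1 + 1/2·1 = 1.
Similarly for Rh via the father's Rh distribution: P(Rh-) = 3/4.
Independent loci: 1 × 3/4 = 3/4.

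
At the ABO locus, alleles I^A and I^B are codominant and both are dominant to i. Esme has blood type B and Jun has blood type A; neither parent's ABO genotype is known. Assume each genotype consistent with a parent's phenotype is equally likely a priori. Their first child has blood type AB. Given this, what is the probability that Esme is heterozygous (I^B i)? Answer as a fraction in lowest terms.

Possible genotypes: Esme ∈ {I^B I^B, I^B i}; Jun ∈ {I^A I^A, I^A i}.
Weight each parental genotype pair by prior × P(type-AB child):
  I^B I^B × I^A I^A: posterior weight 4/9.
  I^B I^B × I^A i: posterior weight 2/9.
  I^B i × I^A I^A: posterior weight 2/9.
  I^B i × I^A i: posterior weight 1/9.
Sum the posterior weight over pairs where Esme is I^B i: 1/3.

1/3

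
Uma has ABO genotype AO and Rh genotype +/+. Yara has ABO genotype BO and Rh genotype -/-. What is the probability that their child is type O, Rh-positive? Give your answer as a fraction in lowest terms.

1/4

ABO cross AO × BO → offspring phenotypes: 1/4 O, 1/4 A, 1/4 B, 1/4 AB.
Rh cross +/+ × -/- → 1 Rh+.
Independent loci: P(type O, Rh-positive) = 1/4 × 1 = 1/4.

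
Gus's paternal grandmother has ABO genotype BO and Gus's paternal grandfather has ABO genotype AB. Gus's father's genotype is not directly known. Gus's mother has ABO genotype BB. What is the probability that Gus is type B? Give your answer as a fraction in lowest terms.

3/4

Gus's father's ABO genotype from BO × AB: 1/4 AB, 1/4 AO, 1/4 BB, 1/4 BO.
Crossing each possibility with the mother BB and summing P(type B): 1/4·1/2 + 1/4·1/2 + 1/4·1 + 1/4·1 = 3/4.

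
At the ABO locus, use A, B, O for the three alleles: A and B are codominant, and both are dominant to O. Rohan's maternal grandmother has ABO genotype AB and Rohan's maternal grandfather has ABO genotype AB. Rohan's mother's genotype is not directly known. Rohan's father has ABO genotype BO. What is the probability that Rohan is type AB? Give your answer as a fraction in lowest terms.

1/4

Rohan's mother's ABO genotype from AB × AB: 1/4 AA, 1/2 AB, 1/4 BB.
Crossing each possibility with the father BO and summing P(type AB): 1/4·1/2 + 1/2·1/4 + 1/4·0 = 1/4.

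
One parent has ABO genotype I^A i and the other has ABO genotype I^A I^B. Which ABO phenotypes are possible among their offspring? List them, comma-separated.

A, B, AB

Gametes from I^A i × I^A I^B give offspring ABO genotypes I^A I^A, I^A I^B, I^A i, I^B i, i.e. phenotypes A, B, AB.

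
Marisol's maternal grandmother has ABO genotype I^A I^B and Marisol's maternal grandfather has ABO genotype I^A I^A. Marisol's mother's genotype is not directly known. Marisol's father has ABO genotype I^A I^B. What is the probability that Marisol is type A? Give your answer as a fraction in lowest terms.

3/8

Marisol's mother's ABO genotype from I^A I^B × I^A I^A: 1/2 I^A I^A, 1/2 I^A I^B.
Crossing each possibility with the father I^A I^B and summing P(type A): 1/2·1/2 + 1/2·1/4 = 3/8.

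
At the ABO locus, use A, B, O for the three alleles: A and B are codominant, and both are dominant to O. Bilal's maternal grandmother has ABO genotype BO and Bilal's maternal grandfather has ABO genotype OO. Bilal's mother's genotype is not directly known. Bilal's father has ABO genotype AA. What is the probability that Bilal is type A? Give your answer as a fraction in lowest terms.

3/4

Bilal's mother's ABO genotype from BO × OO: 1/2 BO, 1/2 OO.
Crossing each possibility with the father AA and summing P(type A): 1/2·1/2 + 1/2·1 = 3/4.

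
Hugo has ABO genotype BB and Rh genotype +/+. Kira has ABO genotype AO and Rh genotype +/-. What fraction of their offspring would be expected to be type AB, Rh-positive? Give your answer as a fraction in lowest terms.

1/2

ABO cross BB × AO → offspring phenotypes: 1/2 B, 1/2 AB.
Rh cross +/+ × +/- → 1 Rh+.
Independent loci: P(type AB, Rh-positive) = 1/2 × 1 = 1/2.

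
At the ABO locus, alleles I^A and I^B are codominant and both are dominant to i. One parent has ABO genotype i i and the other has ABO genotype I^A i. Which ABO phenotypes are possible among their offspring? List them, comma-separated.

O, A

Gametes from i i × I^A i give offspring ABO genotypes I^A i, i i, i.e. phenotypes O, A.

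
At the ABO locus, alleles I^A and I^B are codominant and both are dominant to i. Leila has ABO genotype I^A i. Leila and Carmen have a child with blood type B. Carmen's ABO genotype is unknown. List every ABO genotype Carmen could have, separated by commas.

For each candidate genotype of Carmen, check whether crossing it with I^A i can produce every observed child phenotype.
  I^A I^A → possible child types {A} ✗
  I^A I^B → possible child types {A, B, AB} ✓
  I^A i → possible child types {O, A} ✗
  I^B I^B → possible child types {B, AB} ✓
  I^B i → possible child types {O, A, B, AB} ✓
  i i → possible child types {O, A} ✗

I^A I^B, I^B I^B, I^B i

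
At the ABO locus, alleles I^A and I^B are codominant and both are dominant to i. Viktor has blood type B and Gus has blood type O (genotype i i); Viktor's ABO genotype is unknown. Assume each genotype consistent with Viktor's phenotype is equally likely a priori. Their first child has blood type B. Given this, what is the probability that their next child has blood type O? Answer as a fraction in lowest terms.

Possible genotypes: Viktor ∈ {I^B I^B, I^B i}; Gus ∈ {i i}.
Weight each parental genotype pair by prior × P(type-B child):
  I^B I^B × i i: posterior weight 2/3; P(next child type O) = 0.
  I^B i × i i: posterior weight 1/3; P(next child type O) = 1/2.
Weighted sum = 1/6.

1/6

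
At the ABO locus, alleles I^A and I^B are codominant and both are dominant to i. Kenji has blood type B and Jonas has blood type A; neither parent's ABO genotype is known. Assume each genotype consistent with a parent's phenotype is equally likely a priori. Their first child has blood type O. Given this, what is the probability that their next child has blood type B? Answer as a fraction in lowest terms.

1/4

Possible genotypes: Kenji ∈ {I^B I^B, I^B i}; Jonas ∈ {I^A I^A, I^A i}.
Weight each parental genotype pair by prior × P(type-O child):
  I^B i × I^A i: posterior weight 1; P(next child type B) = 1/4.
Weighted sum = 1/4.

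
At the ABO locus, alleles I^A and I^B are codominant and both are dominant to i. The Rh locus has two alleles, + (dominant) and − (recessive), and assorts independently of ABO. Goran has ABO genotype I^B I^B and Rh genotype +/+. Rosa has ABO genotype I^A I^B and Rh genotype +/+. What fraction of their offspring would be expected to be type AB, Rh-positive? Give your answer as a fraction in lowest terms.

1/2

ABO cross I^B I^B × I^A I^B → offspring phenotypes: 1/2 B, 1/2 AB.
Rh cross +/+ × +/+ → 1 Rh+.
Independent loci: P(type AB, Rh-positive) = 1/2 × 1 = 1/2.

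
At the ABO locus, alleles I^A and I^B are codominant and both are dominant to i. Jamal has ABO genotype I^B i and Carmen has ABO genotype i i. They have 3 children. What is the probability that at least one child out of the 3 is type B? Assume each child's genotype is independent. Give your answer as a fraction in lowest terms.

ABO cross I^B i × i i → 1/2 O, 1/2 B.
So P(type B) = 1/2 per child.
P(none) = (1/2)^3 = 1/8; P(at least one) = 1 − 1/8 = 7/8.

7/8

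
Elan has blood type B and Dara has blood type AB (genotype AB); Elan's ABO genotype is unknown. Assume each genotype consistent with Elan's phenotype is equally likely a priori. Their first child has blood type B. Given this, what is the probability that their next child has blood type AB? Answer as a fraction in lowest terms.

3/8

Possible genotypes: Elan ∈ {BB, BO}; Dara ∈ {AB}.
Weight each parental genotype pair by prior × P(type-B child):
  BB × AB: posterior weight 1/2; P(next child type AB) = 1/2.
  BO × AB: posterior weight 1/2; P(next child type AB) = 1/4.
Weighted sum = 3/8.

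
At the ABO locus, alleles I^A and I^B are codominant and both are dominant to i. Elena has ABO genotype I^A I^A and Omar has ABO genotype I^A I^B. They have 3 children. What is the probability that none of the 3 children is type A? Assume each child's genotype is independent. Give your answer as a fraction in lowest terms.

ABO cross I^A I^A × I^A I^B → 1/2 A, 1/2 AB.
So P(type A) = 1/2 per child.
P(not type A) = 1/2 for one child; (1/2)^3 = 1/8.

1/8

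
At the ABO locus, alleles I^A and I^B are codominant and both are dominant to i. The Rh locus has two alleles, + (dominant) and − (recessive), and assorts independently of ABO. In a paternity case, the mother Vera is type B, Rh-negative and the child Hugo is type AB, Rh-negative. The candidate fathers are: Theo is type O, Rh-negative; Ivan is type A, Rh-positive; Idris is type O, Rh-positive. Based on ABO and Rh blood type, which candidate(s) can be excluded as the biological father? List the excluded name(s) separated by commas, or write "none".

Theo, Idris

A candidate is excluded only if no genotype consistent with his phenotype could produce a type AB, Rh-negative child with a type B, Rh-negative mother.
Theo (type O, Rh-): no genotype consistent with that phenotype can produce a type-AB Rh- child with a type-B mother.
Idris (type O, Rh+): no genotype consistent with that phenotype can produce a type-AB Rh- child with a type-B mother.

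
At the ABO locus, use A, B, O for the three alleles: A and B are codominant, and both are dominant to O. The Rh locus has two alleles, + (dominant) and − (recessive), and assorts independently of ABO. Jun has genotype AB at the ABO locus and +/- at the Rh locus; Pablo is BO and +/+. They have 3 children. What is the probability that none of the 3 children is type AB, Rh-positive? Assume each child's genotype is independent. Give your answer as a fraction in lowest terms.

27/64

ABO cross AB × BO → 1/4 A, 1/2 B, 1/4 AB.
Rh cross +/- × +/+ → 1 Rh+; so P(type AB, Rh-positive) = 1/4 × 1 = 1/4 per child.
P(not type AB, Rh-positive) = 3/4 for one child; (3/4)^3 = 27/64.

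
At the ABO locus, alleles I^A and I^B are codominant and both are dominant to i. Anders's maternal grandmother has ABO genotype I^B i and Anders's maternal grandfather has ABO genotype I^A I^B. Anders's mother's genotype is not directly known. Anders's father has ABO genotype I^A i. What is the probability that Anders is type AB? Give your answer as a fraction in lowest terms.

Anders's mother's ABO genotype from I^B i × I^A I^B: 1/4 I^A I^B, 1/4 I^A i, 1/4 I^B I^B, 1/4 I^B i.
Crossing each possibility with the father I^A i and summing P(type AB): 1/4·1/4 + 1/4·0 + 1/4·1/2 + 1/4·1/4 = 1/4.

1/4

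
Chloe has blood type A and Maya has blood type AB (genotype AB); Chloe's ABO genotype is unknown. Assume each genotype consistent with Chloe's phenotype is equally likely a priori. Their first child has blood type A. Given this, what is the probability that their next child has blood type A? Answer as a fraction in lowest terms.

1/2

Possible genotypes: Chloe ∈ {AA, AO}; Maya ∈ {AB}.
Weight each parental genotype pair by prior × P(type-A child):
  AA × AB: posterior weight 1/2; P(next child type A) = 1/2.
  AO × AB: posterior weight 1/2; P(next child type A) = 1/2.
Weighted sum = 1/2.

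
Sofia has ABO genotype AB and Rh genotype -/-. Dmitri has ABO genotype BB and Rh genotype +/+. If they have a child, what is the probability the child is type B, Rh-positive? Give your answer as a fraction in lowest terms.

ABO cross AB × BB → offspring phenotypes: 1/2 B, 1/2 AB.
Rh cross -/- × +/+ → 1 Rh+.
Independent loci: P(type B, Rh-positive) = 1/2 × 1 = 1/2.

1/2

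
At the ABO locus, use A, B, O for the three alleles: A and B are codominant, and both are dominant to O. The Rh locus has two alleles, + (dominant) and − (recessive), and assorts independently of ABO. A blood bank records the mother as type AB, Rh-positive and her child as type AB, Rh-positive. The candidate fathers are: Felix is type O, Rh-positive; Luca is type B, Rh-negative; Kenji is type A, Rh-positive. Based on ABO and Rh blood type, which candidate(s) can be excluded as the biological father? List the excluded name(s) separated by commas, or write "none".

A candidate is excluded only if no genotype consistent with his phenotype could produce a type AB, Rh-positive child with a type AB, Rh-positive mother.
Felix (type O, Rh+): no genotype consistent with that phenotype can produce a type-AB Rh+ child with a type-AB mother.

Felix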